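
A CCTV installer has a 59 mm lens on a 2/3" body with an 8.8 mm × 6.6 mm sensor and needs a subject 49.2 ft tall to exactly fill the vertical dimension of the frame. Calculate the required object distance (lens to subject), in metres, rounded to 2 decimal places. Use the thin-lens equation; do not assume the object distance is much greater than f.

W: 49.2 ft × 304.8 mm/ft = 14996.16 mm.
Magnification m = h/W = dᵢ/dₒ; combined with 1/f = 1/dₒ + 1/dᵢ this gives dₒ = f·(1 + W/h).
dₒ = 59 mm × (1 + 14996.2/6.6) = 59 × 2273.1454 ≈ 134115.578 mm = 134.116 m.

134.12 m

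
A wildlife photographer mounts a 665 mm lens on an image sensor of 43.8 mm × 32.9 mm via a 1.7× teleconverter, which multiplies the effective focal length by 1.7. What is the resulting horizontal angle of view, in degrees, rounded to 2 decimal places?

2.22°

Effective focal length f = 665 × 1.7 = 1130.5 mm.
α = 2·arctan(43.8 / (2 × 1130.5)) = 2·arctan(0.01937) ≈ 2.2196°.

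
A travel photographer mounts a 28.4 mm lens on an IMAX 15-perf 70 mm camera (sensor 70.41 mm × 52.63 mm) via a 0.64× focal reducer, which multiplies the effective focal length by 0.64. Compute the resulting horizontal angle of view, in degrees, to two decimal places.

125.39°

Effective focal length f = 28.4 × 0.64 = 18.176 mm.
α = 2·arctan(70.41 / (2 × 18.176)) = 2·arctan(1.93689) ≈ 125.3863°.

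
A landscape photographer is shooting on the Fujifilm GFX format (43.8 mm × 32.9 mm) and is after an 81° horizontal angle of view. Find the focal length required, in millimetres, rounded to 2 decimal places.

From α = 2·arctan(w/2f) we get f = w / (2·tan(α/2)).
With w = 43.8 mm and α/2 = 40.5°, tan(α/2) ≈ 0.85408, so f ≈ 43.8 / 1.70816 ≈ 25.6416 mm.

25.64 mm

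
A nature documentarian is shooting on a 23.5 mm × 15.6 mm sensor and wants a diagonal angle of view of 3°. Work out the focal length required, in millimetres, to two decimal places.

Sensor diagonal = √(23.5² + 15.6²) = √795.6100 ≈ 28.2066 mm.
From α = 2·arctan(d/2f) we get f = d / (2·tan(α/2)).
With d = 28.2066 mm and α/2 = 1.5°, tan(α/2) ≈ 0.02619, so f ≈ 28.2066 / 0.05237 ≈ 538.5825 mm.

538.58 mm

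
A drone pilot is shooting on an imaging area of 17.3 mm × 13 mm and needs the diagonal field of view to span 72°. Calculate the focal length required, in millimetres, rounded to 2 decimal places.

Sensor diagonal = √(17.3² + 13²) = √468.2900 ≈ 21.6400 mm.
From α = 2·arctan(d/2f) we get f = d / (2·tan(α/2)).
With d = 21.6400 mm and α/2 = 36°, tan(α/2) ≈ 0.72654, so f ≈ 21.6400 / 1.45309 ≈ 14.8925 mm.

14.89 mm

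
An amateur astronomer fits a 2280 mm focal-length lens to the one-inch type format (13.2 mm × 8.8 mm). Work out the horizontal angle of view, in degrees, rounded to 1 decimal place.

0.3°

Angle of view α = 2·arctan(w/2f) with w = 13.2 mm and f = 2280 mm.
w/2f = 0.00289; arctan(0.00289) ≈ 0.1659°, so α ≈ 0.3317°.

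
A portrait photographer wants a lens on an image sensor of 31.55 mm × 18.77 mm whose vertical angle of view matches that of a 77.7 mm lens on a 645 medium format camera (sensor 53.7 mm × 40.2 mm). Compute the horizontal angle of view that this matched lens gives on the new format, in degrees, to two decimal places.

47.00°

Equal vertical AOV ⇒ f₂ = f₁ · 18.77/40.2 = 77.7 × 0.46692 ≈ 36.2793 mm.
Horizontal AOV on the new format = 2·arctan(31.55 / (2 × 36.2793)) = 2·arctan(0.43482) ≈ 47.0008°.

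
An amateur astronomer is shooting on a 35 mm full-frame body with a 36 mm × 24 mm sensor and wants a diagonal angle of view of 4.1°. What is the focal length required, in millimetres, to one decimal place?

Sensor diagonal = √(36² + 24²) = √1872.0000 ≈ 43.2666 mm.
From α = 2·arctan(d/2f) we get f = d / (2·tan(α/2)).
With d = 43.2666 mm and α/2 = 2.05°, tan(α/2) ≈ 0.03579, so f ≈ 43.2666 / 0.07159 ≈ 604.3748 mm.

604.4 mm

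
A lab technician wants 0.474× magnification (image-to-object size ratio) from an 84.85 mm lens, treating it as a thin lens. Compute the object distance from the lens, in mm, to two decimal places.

With m = dᵢ/dₒ and 1/f = 1/dₒ + 1/dᵢ, substituting dᵢ = m·dₒ gives 1/f = (1 + 1/m)/dₒ, hence dₒ = f·(1 + 1/m).
dₒ = 84.85 × (1 + 1/0.474) = 84.85 × 3.10970 ≈ 263.858 mm.

263.86 mm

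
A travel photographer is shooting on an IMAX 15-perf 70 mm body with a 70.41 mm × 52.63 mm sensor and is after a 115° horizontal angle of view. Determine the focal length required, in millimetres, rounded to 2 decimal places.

From α = 2·arctan(w/2f) we get f = w / (2·tan(α/2)).
With w = 70.41 mm and α/2 = 57.5°, tan(α/2) ≈ 1.56969, so f ≈ 70.41 / 3.13937 ≈ 22.4281 mm.

22.43 mm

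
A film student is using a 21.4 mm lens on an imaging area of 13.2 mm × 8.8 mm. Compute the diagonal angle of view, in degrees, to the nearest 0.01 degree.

Sensor diagonal = √(13.2² + 8.8²) = √251.6800 ≈ 15.8644 mm.
Angle of view α = 2·arctan(d/2f) with d = 15.8644 mm and f = 21.4 mm.
d/2f = 0.37066; arctan(0.37066) ≈ 20.3379°, so α ≈ 40.6759°.

40.68°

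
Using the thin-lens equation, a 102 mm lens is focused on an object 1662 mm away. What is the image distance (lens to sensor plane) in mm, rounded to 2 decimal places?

108.67 mm

1/dᵢ = 1/f − 1/dₒ = 1/102 − 1/1662 = 0.0092022 mm⁻¹.
dᵢ = 1/0.0092022 ≈ 108.6692 mm.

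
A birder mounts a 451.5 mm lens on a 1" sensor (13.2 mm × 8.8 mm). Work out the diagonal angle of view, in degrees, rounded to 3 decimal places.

Sensor diagonal = √(13.2² + 8.8²) = √251.6800 ≈ 15.8644 mm.
Angle of view α = 2·arctan(d/2f) with d = 15.8644 mm and f = 451.5 mm.
d/2f = 0.01757; arctan(0.01757) ≈ 1.0065°, so α ≈ 2.0130°.

2.013°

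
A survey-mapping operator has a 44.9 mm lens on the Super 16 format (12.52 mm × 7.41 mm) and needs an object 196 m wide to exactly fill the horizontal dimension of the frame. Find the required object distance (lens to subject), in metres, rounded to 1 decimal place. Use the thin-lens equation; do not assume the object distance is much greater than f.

703.0 m

W: 196 m = 196000 mm.
Magnification m = w/W = dᵢ/dₒ; combined with 1/f = 1/dₒ + 1/dᵢ this gives dₒ = f·(1 + W/w).
dₒ = 44.9 mm × (1 + 196000/12.52) = 44.9 × 15655.9521 ≈ 702952.248 mm = 702.952 m.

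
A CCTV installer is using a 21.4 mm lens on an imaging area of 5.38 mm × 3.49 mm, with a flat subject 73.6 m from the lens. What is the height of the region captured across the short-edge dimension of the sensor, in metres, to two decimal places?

dₒ: 73.6 m = 73600 mm.
Similar triangles through the lens centre give W/dₒ = h/dᵢ; with 1/f = 1/dₒ + 1/dᵢ this gives W = h·(dₒ − f)/f.
W = 3.49 mm × (73600 − 21.4) / 21.4 = 3.49 × 3438.2523 ≈ 11999.501 mm = 11.9995 m.

12.00 m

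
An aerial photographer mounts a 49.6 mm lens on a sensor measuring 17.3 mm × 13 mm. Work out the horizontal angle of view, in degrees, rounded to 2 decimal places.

Angle of view α = 2·arctan(w/2f) with w = 17.3 mm and f = 49.6 mm.
w/2f = 0.17440; arctan(0.17440) ≈ 9.8926°, so α ≈ 19.7852°.

19.79°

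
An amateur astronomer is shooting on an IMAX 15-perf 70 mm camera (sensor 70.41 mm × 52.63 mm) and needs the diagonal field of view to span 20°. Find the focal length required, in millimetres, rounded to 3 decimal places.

Sensor diagonal = √(70.41² + 52.63²) = √7727.4850 ≈ 87.9061 mm.
From α = 2·arctan(d/2f) we get f = d / (2·tan(α/2)).
With d = 87.9061 mm and α/2 = 10°, tan(α/2) ≈ 0.17633, so f ≈ 87.9061 / 0.35265 ≈ 249.2702 mm.

249.270 mm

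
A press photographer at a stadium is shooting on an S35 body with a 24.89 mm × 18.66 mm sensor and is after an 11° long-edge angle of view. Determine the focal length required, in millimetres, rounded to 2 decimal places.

From α = 2·arctan(w/2f) we get f = w / (2·tan(α/2)).
With w = 24.89 mm and α/2 = 5.5°, tan(α/2) ≈ 0.09629, so f ≈ 24.89 / 0.19258 ≈ 129.2463 mm.

129.25 mm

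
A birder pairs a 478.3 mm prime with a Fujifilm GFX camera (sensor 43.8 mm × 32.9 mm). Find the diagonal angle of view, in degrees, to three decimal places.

6.555°

Sensor diagonal = √(43.8² + 32.9²) = √3000.8500 ≈ 54.7800 mm.
Angle of view α = 2·arctan(d/2f) with d = 54.7800 mm and f = 478.3 mm.
d/2f = 0.05727; arctan(0.05727) ≈ 3.2775°, so α ≈ 6.5550°.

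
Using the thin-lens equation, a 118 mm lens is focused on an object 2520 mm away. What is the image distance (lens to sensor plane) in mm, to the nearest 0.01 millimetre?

1/dᵢ = 1/f − 1/dₒ = 1/118 − 1/2520 = 0.0080778 mm⁻¹.
dᵢ = 1/0.0080778 ≈ 123.7968 mm.

123.80 mm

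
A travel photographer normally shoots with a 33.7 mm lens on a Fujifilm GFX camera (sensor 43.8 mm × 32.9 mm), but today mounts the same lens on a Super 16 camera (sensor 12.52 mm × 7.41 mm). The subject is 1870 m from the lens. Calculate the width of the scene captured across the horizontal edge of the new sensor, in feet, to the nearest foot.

2279 ft

The focal length stays 33.7 mm; the relevant sensor dimension is now w = 12.52 mm. Object distance dₒ = 1870 m = 1.87e+06 mm.
Thin-lens field width W = w·(dₒ − f)/f = 12.52 × (1.87e+06 − 33.7)/33.7 ≈ 694717.450 mm = 694717.450/304.8 ft = 2279.26 ft.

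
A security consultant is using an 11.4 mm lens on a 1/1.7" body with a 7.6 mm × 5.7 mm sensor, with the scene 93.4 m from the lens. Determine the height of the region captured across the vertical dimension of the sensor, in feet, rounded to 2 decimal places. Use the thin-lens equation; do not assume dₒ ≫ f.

dₒ: 93.4 m = 93400 mm.
Similar triangles through the lens centre give W/dₒ = h/dᵢ; with 1/f = 1/dₒ + 1/dᵢ this gives W = h·(dₒ − f)/f.
W = 5.7 mm × (93400 − 11.4) / 11.4 = 5.7 × 8191.9825 ≈ 46694.300 mm = 46694.300/304.8 ft = 153.197 ft.

153.20 ft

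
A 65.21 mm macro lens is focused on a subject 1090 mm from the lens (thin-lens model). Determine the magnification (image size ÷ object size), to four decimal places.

Thin lens: 1/f = 1/dₒ + 1/dᵢ → 1/dᵢ = 1/65.21 − 1/1090 = 0.0144176 mm⁻¹, so dᵢ ≈ 69.3595 mm.
Magnification m = dᵢ/dₒ = 69.3595/1090 ≈ 0.06363.

0.0636×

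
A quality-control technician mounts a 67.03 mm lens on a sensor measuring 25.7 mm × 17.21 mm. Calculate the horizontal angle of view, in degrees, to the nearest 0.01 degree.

Angle of view α = 2·arctan(w/2f) with w = 25.7 mm and f = 67.03 mm.
w/2f = 0.19171; arctan(0.19171) ≈ 10.8522°, so α ≈ 21.7045°.

21.70°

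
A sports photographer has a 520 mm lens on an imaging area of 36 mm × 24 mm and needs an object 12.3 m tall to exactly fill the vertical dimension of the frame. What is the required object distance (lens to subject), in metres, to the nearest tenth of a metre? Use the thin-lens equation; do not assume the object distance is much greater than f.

267.0 m

W: 12.3 m = 12300 mm.
Magnification m = h/W = dᵢ/dₒ; combined with 1/f = 1/dₒ + 1/dᵢ this gives dₒ = f·(1 + W/h).
dₒ = 520 mm × (1 + 12300/24) = 520 × 513.5000 ≈ 267020.000 mm = 267.02 m.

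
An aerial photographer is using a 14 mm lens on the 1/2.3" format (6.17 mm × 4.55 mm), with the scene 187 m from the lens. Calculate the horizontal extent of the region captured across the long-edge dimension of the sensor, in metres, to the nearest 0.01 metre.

dₒ: 187 m = 187000 mm.
Similar triangles through the lens centre give W/dₒ = w/dᵢ; with 1/f = 1/dₒ + 1/dᵢ this gives W = w·(dₒ − f)/f.
W = 6.17 mm × (187000 − 14) / 14 = 6.17 × 13356.1429 ≈ 82407.401 mm = 82.4074 m.

82.41 m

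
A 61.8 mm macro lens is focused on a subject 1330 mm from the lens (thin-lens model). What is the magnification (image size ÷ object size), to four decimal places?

Thin lens: 1/f = 1/dₒ + 1/dᵢ → 1/dᵢ = 1/61.8 − 1/1330 = 0.0154294 mm⁻¹, so dᵢ ≈ 64.8115 mm.
Magnification m = dᵢ/dₒ = 64.8115/1330 ≈ 0.04873.

0.0487×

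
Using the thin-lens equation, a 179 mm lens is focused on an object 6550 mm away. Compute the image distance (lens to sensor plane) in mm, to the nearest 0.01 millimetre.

1/dᵢ = 1/f − 1/dₒ = 1/179 − 1/6550 = 0.0054339 mm⁻¹.
dᵢ = 1/0.0054339 ≈ 184.0292 mm.

184.03 mm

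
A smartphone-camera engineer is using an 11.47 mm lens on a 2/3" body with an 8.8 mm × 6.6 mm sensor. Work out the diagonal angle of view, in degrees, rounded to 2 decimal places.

Sensor diagonal = √(8.8² + 6.6²) = √121.0000 ≈ 11.0000 mm.
Angle of view α = 2·arctan(d/2f) with d = 11.0000 mm and f = 11.47 mm.
d/2f = 0.47951; arctan(0.47951) ≈ 25.6183°, so α ≈ 51.2365°.

51.24°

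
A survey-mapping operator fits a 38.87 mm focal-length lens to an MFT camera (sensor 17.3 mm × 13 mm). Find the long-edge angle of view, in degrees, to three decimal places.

25.092°

Angle of view α = 2·arctan(w/2f) with w = 17.3 mm and f = 38.87 mm.
w/2f = 0.22254; arctan(0.22254) ≈ 12.5460°, so α ≈ 25.0919°.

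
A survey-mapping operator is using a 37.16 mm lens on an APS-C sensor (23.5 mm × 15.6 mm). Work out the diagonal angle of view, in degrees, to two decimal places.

Sensor diagonal = √(23.5² + 15.6²) = √795.6100 ≈ 28.2066 mm.
Angle of view α = 2·arctan(d/2f) with d = 28.2066 mm and f = 37.16 mm.
d/2f = 0.37953; arctan(0.37953) ≈ 20.7832°, so α ≈ 41.5664°.

41.57°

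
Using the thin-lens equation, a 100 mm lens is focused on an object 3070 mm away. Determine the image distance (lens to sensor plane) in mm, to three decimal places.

1/dᵢ = 1/f − 1/dₒ = 1/100 − 1/3070 = 0.0096743 mm⁻¹.
dᵢ = 1/0.0096743 ≈ 103.3670 mm.

103.367 mm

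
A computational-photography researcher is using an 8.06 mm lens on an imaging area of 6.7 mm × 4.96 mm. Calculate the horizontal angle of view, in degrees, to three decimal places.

Angle of view α = 2·arctan(w/2f) with w = 6.7 mm and f = 8.06 mm.
w/2f = 0.41563; arctan(0.41563) ≈ 22.5694°, so α ≈ 45.1387°.

45.139°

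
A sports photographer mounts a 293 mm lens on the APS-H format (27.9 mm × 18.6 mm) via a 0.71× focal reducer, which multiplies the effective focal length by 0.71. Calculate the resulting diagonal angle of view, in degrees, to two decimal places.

Effective focal length f = 293 × 0.71 = 208.03 mm.
Sensor diagonal = √(27.9² + 18.6²) = √1124.3700 ≈ 33.5316 mm.
α = 2·arctan(33.532 / (2 × 208.03)) = 2·arctan(0.08059) ≈ 9.2154°.

9.22°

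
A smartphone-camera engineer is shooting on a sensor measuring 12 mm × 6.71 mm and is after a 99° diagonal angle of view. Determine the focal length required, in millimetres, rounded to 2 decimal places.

5.87 mm

Sensor diagonal = √(12² + 6.71²) = √189.0241 ≈ 13.7486 mm.
From α = 2·arctan(d/2f) we get f = d / (2·tan(α/2)).
With d = 13.7486 mm and α/2 = 49.5°, tan(α/2) ≈ 1.17085, so f ≈ 13.7486 / 2.34170 ≈ 5.8712 mm.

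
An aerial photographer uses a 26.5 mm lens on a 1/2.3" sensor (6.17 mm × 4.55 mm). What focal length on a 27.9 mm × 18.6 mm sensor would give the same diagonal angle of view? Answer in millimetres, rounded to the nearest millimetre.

Sensor diagonal = √(6.17² + 4.55²) = √58.7714 ≈ 7.6663 mm.
Sensor diagonal = √(27.9² + 18.6²) = √1124.3700 ≈ 33.5316 mm.
Equal angle of view means equal diagonal/f ratio, so f₂ = f₁ · (diagonal₂/diagonal₁) = 26.5 × 33.5316/7.6663.
f₂ = 26.5 × 4.37393 ≈ 115.909 mm.

116 mm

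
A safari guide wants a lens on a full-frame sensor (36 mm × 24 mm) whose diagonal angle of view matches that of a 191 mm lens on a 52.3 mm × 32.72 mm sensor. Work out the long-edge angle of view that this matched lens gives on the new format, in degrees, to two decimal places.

Sensor diagonal = √(52.3² + 32.72²) = √3805.8884 ≈ 61.6919 mm.
Sensor diagonal = √(36² + 24²) = √1872.0000 ≈ 43.2666 mm.
Equal diagonal AOV ⇒ f₂ = f₁ · 43.2666/61.6919 = 191 × 0.70133 ≈ 133.9548 mm.
Long-edge AOV on the new format = 2·arctan(36 / (2 × 133.9548)) = 2·arctan(0.13437) ≈ 15.3064°.

15.31°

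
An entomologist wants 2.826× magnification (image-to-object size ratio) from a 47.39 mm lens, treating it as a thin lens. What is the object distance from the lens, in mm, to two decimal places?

With m = dᵢ/dₒ and 1/f = 1/dₒ + 1/dᵢ, substituting dᵢ = m·dₒ gives 1/f = (1 + 1/m)/dₒ, hence dₒ = f·(1 + 1/m).
dₒ = 47.39 × (1 + 1/2.826) = 47.39 × 1.35386 ≈ 64.159 mm.

64.16 mm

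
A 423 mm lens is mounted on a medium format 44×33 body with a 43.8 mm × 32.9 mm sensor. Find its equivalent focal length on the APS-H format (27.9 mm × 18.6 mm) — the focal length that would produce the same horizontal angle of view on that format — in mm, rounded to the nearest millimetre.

Equal angle of view means equal width/f ratio, so f₂ = f₁ · (width₂/width₁) = 423 × 27.9/43.8.
f₂ = 423 × 0.63699 ≈ 269.445 mm.

269 mm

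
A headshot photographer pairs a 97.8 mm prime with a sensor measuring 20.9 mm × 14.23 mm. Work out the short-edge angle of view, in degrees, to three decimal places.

Angle of view α = 2·arctan(h/2f) with h = 14.23 mm and f = 97.8 mm.
h/2f = 0.07275; arctan(0.07275) ≈ 4.1610°, so α ≈ 8.3219°.

8.322°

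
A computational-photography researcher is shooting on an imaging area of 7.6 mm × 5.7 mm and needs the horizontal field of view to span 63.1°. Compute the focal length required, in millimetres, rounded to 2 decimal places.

6.19 mm

From α = 2·arctan(w/2f) we get f = w / (2·tan(α/2)).
With w = 7.6 mm and α/2 = 31.55°, tan(α/2) ≈ 0.61400, so f ≈ 7.6 / 1.22800 ≈ 6.1889 mm.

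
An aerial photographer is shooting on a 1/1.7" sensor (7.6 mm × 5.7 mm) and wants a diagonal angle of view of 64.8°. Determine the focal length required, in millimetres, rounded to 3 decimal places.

Sensor diagonal = √(7.6² + 5.7²) = √90.2500 ≈ 9.5000 mm.
From α = 2·arctan(d/2f) we get f = d / (2·tan(α/2)).
With d = 9.5000 mm and α/2 = 32.4°, tan(α/2) ≈ 0.63462, so f ≈ 9.5000 / 1.26924 ≈ 7.4848 mm.

7.485 mm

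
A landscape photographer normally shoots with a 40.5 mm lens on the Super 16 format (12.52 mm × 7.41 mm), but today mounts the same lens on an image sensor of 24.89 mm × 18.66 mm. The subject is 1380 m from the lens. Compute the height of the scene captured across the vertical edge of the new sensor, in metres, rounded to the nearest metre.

636 m

The focal length stays 40.5 mm; the relevant sensor dimension is now h = 18.66 mm. Object distance dₒ = 1380 m = 1.38e+06 mm.
Thin-lens field height W = h·(dₒ − f)/f = 18.66 × (1.38e+06 − 40.5)/40.5 ≈ 635803.562 mm = 635.804 m.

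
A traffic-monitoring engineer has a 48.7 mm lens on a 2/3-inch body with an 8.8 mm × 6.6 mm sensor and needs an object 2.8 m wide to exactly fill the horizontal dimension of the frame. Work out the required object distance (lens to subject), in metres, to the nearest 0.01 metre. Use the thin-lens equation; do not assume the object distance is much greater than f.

15.54 m

W: 2.8 m = 2800 mm.
Magnification m = w/W = dᵢ/dₒ; combined with 1/f = 1/dₒ + 1/dᵢ this gives dₒ = f·(1 + W/w).
dₒ = 48.7 mm × (1 + 2800/8.8) = 48.7 × 319.1818 ≈ 15544.155 mm = 15.5442 m.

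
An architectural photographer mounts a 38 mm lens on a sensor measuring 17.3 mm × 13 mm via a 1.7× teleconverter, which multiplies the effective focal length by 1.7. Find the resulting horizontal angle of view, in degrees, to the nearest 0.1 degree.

Effective focal length f = 38 × 1.7 = 64.6 mm.
α = 2·arctan(17.3 / (2 × 64.6)) = 2·arctan(0.13390) ≈ 15.2532°.

15.3°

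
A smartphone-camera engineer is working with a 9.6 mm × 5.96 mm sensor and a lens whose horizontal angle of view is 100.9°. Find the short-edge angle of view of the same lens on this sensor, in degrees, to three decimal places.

From the horizontal AOV: f = 9.6 / (2·tan(50.45°)) = 9.6 / 2.42188 ≈ 3.9639 mm.
Short-edge AOV = 2·arctan(5.96 / (2 × 3.9639)) = 2·arctan(0.75179) ≈ 73.8712°.

73.871°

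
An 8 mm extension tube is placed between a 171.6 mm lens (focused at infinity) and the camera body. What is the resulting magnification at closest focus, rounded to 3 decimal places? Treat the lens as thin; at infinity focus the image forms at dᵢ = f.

0.047×

The tube moves the image plane from f to f + e, so dᵢ = 171.6 + 8 = 179.6 mm. Focus is achieved when 1/f = 1/dₒ + 1/dᵢ, giving dₒ = 1/(1/f − 1/(f+e)).
Magnification m = dᵢ/dₒ = (f+e)·(1/f − 1/(f+e)) = e/f = 8/171.6 ≈ 0.0466.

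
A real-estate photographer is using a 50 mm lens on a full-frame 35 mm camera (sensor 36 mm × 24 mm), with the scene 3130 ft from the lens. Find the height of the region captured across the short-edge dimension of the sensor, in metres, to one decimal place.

dₒ: 3130 ft × 304.8 mm/ft = 954023.97 mm.
Similar triangles through the lens centre give W/dₒ = h/dᵢ; with 1/f = 1/dₒ + 1/dᵢ this gives W = h·(dₒ − f)/f.
W = 24 mm × (954024 − 50) / 50 = 24 × 19079.4794 ≈ 457907.505 mm = 457.908 m.

457.9 m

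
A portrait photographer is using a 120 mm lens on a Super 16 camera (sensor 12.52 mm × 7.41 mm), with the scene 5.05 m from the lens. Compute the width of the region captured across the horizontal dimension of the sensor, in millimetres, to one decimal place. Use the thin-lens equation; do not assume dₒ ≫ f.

514.4 mm

dₒ: 5.05 m = 5050 mm.
Similar triangles through the lens centre give W/dₒ = w/dᵢ; with 1/f = 1/dₒ + 1/dᵢ this gives W = w·(dₒ − f)/f.
W = 12.52 mm × (5050 − 120) / 120 = 12.52 × 41.0833 ≈ 514.363 mm.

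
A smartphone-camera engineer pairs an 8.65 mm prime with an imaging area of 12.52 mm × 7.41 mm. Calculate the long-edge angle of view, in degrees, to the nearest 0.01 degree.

71.79°

Angle of view α = 2·arctan(w/2f) with w = 12.52 mm and f = 8.65 mm.
w/2f = 0.72370; arctan(0.72370) ≈ 35.8932°, so α ≈ 71.7865°.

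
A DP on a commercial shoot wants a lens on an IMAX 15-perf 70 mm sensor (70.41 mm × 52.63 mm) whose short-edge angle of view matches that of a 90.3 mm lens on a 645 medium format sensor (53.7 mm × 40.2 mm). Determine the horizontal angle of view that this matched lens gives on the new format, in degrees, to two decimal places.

33.17°

Equal short-edge AOV ⇒ f₂ = f₁ · 52.63/40.2 = 90.3 × 1.30920 ≈ 118.2211 mm.
Horizontal AOV on the new format = 2·arctan(70.41 / (2 × 118.2211)) = 2·arctan(0.29779) ≈ 33.1660°.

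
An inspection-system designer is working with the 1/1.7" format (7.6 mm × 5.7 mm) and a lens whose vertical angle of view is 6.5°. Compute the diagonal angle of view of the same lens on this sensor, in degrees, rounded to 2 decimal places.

From the vertical AOV: f = 5.7 / (2·tan(3.25°)) = 5.7 / 0.11357 ≈ 50.1901 mm.
Sensor diagonal = √(7.6² + 5.7²) = √90.2500 ≈ 9.5000 mm.
Diagonal AOV = 2·arctan(9.5000 / (2 × 50.1901)) = 2·arctan(0.09464) ≈ 10.8128°.

10.81°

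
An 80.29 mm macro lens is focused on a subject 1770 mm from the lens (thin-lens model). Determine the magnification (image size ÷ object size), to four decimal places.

Thin lens: 1/f = 1/dₒ + 1/dᵢ → 1/dᵢ = 1/80.29 − 1/1770 = 0.0118899 mm⁻¹, so dᵢ ≈ 84.1051 mm.
Magnification m = dᵢ/dₒ = 84.1051/1770 ≈ 0.04752.

0.0475×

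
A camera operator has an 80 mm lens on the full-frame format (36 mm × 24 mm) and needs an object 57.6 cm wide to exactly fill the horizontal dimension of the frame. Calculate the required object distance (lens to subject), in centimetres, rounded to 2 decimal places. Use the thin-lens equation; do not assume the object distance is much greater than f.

136.00 cm

W: 57.6 cm = 576 mm.
Magnification m = w/W = dᵢ/dₒ; combined with 1/f = 1/dₒ + 1/dᵢ this gives dₒ = f·(1 + W/w).
dₒ = 80 mm × (1 + 576/36) = 80 × 17.0000 ≈ 1360.000 mm = 136 cm.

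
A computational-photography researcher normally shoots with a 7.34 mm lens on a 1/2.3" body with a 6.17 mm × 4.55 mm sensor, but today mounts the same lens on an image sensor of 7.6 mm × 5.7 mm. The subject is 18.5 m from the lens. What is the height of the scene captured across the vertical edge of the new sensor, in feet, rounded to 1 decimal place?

47.1 ft

The focal length stays 7.34 mm; the relevant sensor dimension is now h = 5.7 mm. Object distance dₒ = 18.5 m = 18500 mm.
Thin-lens field height W = h·(dₒ − f)/f = 5.7 × (18500 − 7.34)/7.34 ≈ 14360.785 mm = 14360.785/304.8 ft = 47.1154 ft.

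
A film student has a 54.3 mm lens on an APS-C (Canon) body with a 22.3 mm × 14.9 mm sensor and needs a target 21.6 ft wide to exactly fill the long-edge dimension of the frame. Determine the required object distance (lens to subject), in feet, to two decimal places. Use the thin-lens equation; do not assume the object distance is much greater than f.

W: 21.6 ft × 304.8 mm/ft = 6583.68 mm.
Magnification m = w/W = dᵢ/dₒ; combined with 1/f = 1/dₒ + 1/dᵢ this gives dₒ = f·(1 + W/w).
dₒ = 54.3 mm × (1 + 6583.68/22.3) = 54.3 × 296.2323 ≈ 16085.413 mm = 16085.413/304.8 ft = 52.7737 ft.

52.77 ft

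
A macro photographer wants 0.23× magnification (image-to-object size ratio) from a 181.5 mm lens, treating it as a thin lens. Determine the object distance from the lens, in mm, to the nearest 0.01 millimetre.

970.63 mm

With m = dᵢ/dₒ and 1/f = 1/dₒ + 1/dᵢ, substituting dᵢ = m·dₒ gives 1/f = (1 + 1/m)/dₒ, hence dₒ = f·(1 + 1/m).
dₒ = 181.5 × (1 + 1/0.23) = 181.5 × 5.34783 ≈ 970.630 mm.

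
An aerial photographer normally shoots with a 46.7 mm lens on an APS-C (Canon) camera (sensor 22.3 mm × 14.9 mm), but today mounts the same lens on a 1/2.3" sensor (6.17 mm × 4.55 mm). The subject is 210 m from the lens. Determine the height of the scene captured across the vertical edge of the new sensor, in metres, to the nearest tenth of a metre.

The focal length stays 46.7 mm; the relevant sensor dimension is now h = 4.55 mm. Object distance dₒ = 210 m = 210000 mm.
Thin-lens field height W = h·(dₒ − f)/f = 4.55 × (210000 − 46.7)/46.7 ≈ 20455.835 mm = 20.4558 m.

20.5 m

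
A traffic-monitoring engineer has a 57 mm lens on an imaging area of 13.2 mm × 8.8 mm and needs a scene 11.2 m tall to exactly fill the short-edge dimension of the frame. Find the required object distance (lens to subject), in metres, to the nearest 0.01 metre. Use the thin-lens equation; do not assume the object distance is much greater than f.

W: 11.2 m = 11200 mm.
Magnification m = h/W = dᵢ/dₒ; combined with 1/f = 1/dₒ + 1/dᵢ this gives dₒ = f·(1 + W/h).
dₒ = 57 mm × (1 + 11200/8.8) = 57 × 1273.7273 ≈ 72602.455 mm = 72.6025 m.

72.60 m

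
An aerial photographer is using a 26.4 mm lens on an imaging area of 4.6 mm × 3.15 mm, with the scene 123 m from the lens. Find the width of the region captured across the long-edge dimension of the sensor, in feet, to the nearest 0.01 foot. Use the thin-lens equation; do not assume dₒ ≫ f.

dₒ: 123 m = 123000 mm.
Similar triangles through the lens centre give W/dₒ = w/dᵢ; with 1/f = 1/dₒ + 1/dᵢ this gives W = w·(dₒ − f)/f.
W = 4.6 mm × (123000 − 26.4) / 26.4 = 4.6 × 4658.0909 ≈ 21427.218 mm = 21427.218/304.8 ft = 70.2993 ft.

70.30 ft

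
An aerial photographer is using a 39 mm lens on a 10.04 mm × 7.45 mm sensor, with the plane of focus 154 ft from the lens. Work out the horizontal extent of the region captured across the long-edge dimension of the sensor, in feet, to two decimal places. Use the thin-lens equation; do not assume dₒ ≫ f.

dₒ: 154 ft × 304.8 mm/ft = 46939.20 mm.
Similar triangles through the lens centre give W/dₒ = w/dᵢ; with 1/f = 1/dₒ + 1/dᵢ this gives W = w·(dₒ − f)/f.
W = 10.04 mm × (46939.2 − 39) / 39 = 10.04 × 1202.5692 ≈ 12073.795 mm = 12073.795/304.8 ft = 39.6122 ft.

39.61 ft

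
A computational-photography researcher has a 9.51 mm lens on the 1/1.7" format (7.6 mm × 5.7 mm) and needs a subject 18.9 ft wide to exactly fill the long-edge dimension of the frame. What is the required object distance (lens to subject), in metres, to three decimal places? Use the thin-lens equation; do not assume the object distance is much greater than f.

W: 18.9 ft × 304.8 mm/ft = 5760.72 mm.
Magnification m = w/W = dᵢ/dₒ; combined with 1/f = 1/dₒ + 1/dᵢ this gives dₒ = f·(1 + W/w).
dₒ = 9.51 mm × (1 + 5760.72/7.6) = 9.51 × 758.9894 ≈ 7217.990 mm = 7.21799 m.

7.218 m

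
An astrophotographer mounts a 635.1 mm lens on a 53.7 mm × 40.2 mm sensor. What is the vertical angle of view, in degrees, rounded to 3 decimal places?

Angle of view α = 2·arctan(h/2f) with h = 40.2 mm and f = 635.1 mm.
h/2f = 0.03165; arctan(0.03165) ≈ 1.8127°, so α ≈ 3.6254°.

3.625°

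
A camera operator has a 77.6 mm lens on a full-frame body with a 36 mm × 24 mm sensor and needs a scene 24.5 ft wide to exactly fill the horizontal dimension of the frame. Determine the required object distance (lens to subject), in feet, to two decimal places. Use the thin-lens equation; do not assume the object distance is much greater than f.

W: 24.5 ft × 304.8 mm/ft = 7467.60 mm.
Magnification m = w/W = dᵢ/dₒ; combined with 1/f = 1/dₒ + 1/dᵢ this gives dₒ = f·(1 + W/w).
dₒ = 77.6 mm × (1 + 7467.6/36) = 77.6 × 208.4333 ≈ 16174.426 mm = 16174.426/304.8 ft = 53.0657 ft.

53.07 ft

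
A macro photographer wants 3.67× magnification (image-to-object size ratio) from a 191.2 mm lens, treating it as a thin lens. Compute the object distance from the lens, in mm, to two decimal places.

With m = dᵢ/dₒ and 1/f = 1/dₒ + 1/dᵢ, substituting dᵢ = m·dₒ gives 1/f = (1 + 1/m)/dₒ, hence dₒ = f·(1 + 1/m).
dₒ = 191.2 × (1 + 1/3.67) = 191.2 × 1.27248 ≈ 243.298 mm.

243.30 mm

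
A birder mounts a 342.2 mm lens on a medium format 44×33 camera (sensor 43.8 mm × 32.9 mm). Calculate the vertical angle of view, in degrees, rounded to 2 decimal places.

Angle of view α = 2·arctan(h/2f) with h = 32.9 mm and f = 342.2 mm.
h/2f = 0.04807; arctan(0.04807) ≈ 2.7522°, so α ≈ 5.5043°.

5.50°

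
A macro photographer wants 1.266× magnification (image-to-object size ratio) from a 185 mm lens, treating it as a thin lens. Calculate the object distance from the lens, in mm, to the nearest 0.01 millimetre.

With m = dᵢ/dₒ and 1/f = 1/dₒ + 1/dᵢ, substituting dᵢ = m·dₒ gives 1/f = (1 + 1/m)/dₒ, hence dₒ = f·(1 + 1/m).
dₒ = 185 × (1 + 1/1.266) = 185 × 1.78989 ≈ 331.130 mm.

331.13 mm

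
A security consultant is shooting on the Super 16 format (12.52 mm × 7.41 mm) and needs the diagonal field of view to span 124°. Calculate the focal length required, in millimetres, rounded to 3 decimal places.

3.868 mm

Sensor diagonal = √(12.52² + 7.41²) = √211.6585 ≈ 14.5485 mm.
From α = 2·arctan(d/2f) we get f = d / (2·tan(α/2)).
With d = 14.5485 mm and α/2 = 62°, tan(α/2) ≈ 1.88073, so f ≈ 14.5485 / 3.76145 ≈ 3.8678 mm.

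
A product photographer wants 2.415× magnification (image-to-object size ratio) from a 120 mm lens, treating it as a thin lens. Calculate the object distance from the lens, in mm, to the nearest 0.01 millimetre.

With m = dᵢ/dₒ and 1/f = 1/dₒ + 1/dᵢ, substituting dᵢ = m·dₒ gives 1/f = (1 + 1/m)/dₒ, hence dₒ = f·(1 + 1/m).
dₒ = 120 × (1 + 1/2.415) = 120 × 1.41408 ≈ 169.689 mm.

169.69 mm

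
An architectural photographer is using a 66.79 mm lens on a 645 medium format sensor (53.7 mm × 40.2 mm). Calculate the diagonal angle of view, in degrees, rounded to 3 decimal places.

Sensor diagonal = √(53.7² + 40.2²) = √4499.7300 ≈ 67.0800 mm.
Angle of view α = 2·arctan(d/2f) with d = 67.0800 mm and f = 66.79 mm.
d/2f = 0.50217; arctan(0.50217) ≈ 26.6645°, so α ≈ 53.3290°.

53.329°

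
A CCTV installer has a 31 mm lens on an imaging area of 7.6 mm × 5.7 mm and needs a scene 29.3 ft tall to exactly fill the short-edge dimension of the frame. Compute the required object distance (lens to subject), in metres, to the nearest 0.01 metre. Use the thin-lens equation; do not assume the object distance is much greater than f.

48.60 m

W: 29.3 ft × 304.8 mm/ft = 8930.64 mm.
Magnification m = h/W = dᵢ/dₒ; combined with 1/f = 1/dₒ + 1/dᵢ this gives dₒ = f·(1 + W/h).
dₒ = 31 mm × (1 + 8930.64/5.7) = 31 × 1567.7789 ≈ 48601.146 mm = 48.6011 m.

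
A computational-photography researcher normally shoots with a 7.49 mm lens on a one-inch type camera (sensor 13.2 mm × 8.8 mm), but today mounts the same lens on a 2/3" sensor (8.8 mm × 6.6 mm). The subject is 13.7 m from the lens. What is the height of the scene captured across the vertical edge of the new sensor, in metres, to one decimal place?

The focal length stays 7.49 mm; the relevant sensor dimension is now h = 6.6 mm. Object distance dₒ = 13.7 m = 13700 mm.
Thin-lens field height W = h·(dₒ − f)/f = 6.6 × (13700 − 7.49)/7.49 ≈ 12065.496 mm = 12.0655 m.

12.1 m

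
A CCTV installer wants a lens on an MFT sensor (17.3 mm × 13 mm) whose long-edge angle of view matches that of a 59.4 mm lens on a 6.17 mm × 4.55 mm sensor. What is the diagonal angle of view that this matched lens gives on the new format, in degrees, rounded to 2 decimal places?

7.43°

Equal long-edge AOV ⇒ f₂ = f₁ · 17.3/6.17 = 59.4 × 2.80389 ≈ 166.5511 mm.
Sensor diagonal = √(17.3² + 13²) = √468.2900 ≈ 21.6400 mm.
Diagonal AOV on the new format = 2·arctan(21.6400 / (2 × 166.5511)) = 2·arctan(0.06497) ≈ 7.4340°.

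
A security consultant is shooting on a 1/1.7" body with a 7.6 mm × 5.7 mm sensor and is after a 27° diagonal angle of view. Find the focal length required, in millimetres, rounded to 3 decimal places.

19.785 mm

Sensor diagonal = √(7.6² + 5.7²) = √90.2500 ≈ 9.5000 mm.
From α = 2·arctan(d/2f) we get f = d / (2·tan(α/2)).
With d = 9.5000 mm and α/2 = 13.5°, tan(α/2) ≈ 0.24008, so f ≈ 9.5000 / 0.48016 ≈ 19.7852 mm.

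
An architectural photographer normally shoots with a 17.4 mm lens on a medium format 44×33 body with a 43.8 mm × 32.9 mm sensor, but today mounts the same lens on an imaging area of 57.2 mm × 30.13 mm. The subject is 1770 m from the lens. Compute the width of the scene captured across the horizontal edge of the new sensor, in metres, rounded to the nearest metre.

5819 m

The focal length stays 17.4 mm; the relevant sensor dimension is now w = 57.2 mm. Object distance dₒ = 1770 m = 1.77e+06 mm.
Thin-lens field width W = w·(dₒ − f)/f = 57.2 × (1.77e+06 − 17.4)/17.4 ≈ 5818563.490 mm = 5818.56 m.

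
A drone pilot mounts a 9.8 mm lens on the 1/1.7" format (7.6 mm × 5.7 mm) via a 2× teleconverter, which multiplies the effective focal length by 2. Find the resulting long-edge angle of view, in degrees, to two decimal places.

21.94°

Effective focal length f = 9.8 × 2 = 19.6 mm.
α = 2·arctan(7.6 / (2 × 19.6)) = 2·arctan(0.19388) ≈ 21.9445°.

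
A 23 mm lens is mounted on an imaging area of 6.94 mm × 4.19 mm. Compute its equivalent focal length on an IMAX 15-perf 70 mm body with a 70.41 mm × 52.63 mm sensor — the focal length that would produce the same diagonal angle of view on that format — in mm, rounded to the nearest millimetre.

249 mm

Sensor diagonal = √(6.94² + 4.19²) = √65.7197 ≈ 8.1068 mm.
Sensor diagonal = √(70.41² + 52.63²) = √7727.4850 ≈ 87.9061 mm.
Equal angle of view means equal diagonal/f ratio, so f₂ = f₁ · (diagonal₂/diagonal₁) = 23 × 87.9061/8.1068.
f₂ = 23 × 10.84355 ≈ 249.402 mm.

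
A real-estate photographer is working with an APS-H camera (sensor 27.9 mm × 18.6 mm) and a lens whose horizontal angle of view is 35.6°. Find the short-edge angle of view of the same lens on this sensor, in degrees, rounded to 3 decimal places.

From the horizontal AOV: f = 27.9 / (2·tan(17.8°)) = 27.9 / 0.64213 ≈ 43.4492 mm.
Short-edge AOV = 2·arctan(18.6 / (2 × 43.4492)) = 2·arctan(0.21404) ≈ 24.1629°.

24.163°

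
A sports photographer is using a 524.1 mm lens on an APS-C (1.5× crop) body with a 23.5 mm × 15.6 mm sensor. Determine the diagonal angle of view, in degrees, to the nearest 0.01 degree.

Sensor diagonal = √(23.5² + 15.6²) = √795.6100 ≈ 28.2066 mm.
Angle of view α = 2·arctan(d/2f) with d = 28.2066 mm and f = 524.1 mm.
d/2f = 0.02691; arctan(0.02691) ≈ 1.5414°, so α ≈ 3.0829°.

3.08°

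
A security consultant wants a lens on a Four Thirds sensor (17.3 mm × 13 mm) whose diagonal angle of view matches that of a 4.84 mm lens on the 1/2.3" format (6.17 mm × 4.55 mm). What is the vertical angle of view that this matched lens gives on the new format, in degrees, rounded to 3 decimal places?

50.887°

Sensor diagonal = √(6.17² + 4.55²) = √58.7714 ≈ 7.6663 mm.
Sensor diagonal = √(17.3² + 13²) = √468.2900 ≈ 21.6400 mm.
Equal diagonal AOV ⇒ f₂ = f₁ · 21.6400/7.6663 = 4.84 × 2.82276 ≈ 13.6622 mm.
Vertical AOV on the new format = 2·arctan(13 / (2 × 13.6622)) = 2·arctan(0.47577) ≈ 50.8871°.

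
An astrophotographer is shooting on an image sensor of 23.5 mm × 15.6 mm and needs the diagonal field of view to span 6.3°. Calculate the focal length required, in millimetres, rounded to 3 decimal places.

Sensor diagonal = √(23.5² + 15.6²) = √795.6100 ≈ 28.2066 mm.
From α = 2·arctan(d/2f) we get f = d / (2·tan(α/2)).
With d = 28.2066 mm and α/2 = 3.15°, tan(α/2) ≈ 0.05503, so f ≈ 28.2066 / 0.11007 ≈ 256.2680 mm.

256.268 mm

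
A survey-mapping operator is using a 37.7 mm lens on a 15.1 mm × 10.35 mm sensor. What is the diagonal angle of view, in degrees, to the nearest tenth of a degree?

Sensor diagonal = √(15.1² + 10.35²) = √335.1325 ≈ 18.3066 mm.
Angle of view α = 2·arctan(d/2f) with d = 18.3066 mm and f = 37.7 mm.
d/2f = 0.24279; arctan(0.24279) ≈ 13.6470°, so α ≈ 27.2939°.

27.3°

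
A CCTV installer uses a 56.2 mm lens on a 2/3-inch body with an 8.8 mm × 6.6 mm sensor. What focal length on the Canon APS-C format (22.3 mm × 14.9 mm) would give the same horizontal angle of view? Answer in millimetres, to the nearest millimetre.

142 mm

Equal angle of view means equal width/f ratio, so f₂ = f₁ · (width₂/width₁) = 56.2 × 22.3/8.8.
f₂ = 56.2 × 2.53409 ≈ 142.416 mm.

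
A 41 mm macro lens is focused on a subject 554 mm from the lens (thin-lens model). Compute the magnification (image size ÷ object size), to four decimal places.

0.0799×

Thin lens: 1/f = 1/dₒ + 1/dᵢ → 1/dᵢ = 1/41 − 1/554 = 0.0225852 mm⁻¹, so dᵢ ≈ 44.2768 mm.
Magnification m = dᵢ/dₒ = 44.2768/554 ≈ 0.07992.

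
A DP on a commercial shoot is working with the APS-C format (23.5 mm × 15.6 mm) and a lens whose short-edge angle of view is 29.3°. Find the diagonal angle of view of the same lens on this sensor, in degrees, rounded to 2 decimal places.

From the short-edge AOV: f = 15.6 / (2·tan(14.65°)) = 15.6 / 0.52283 ≈ 29.8379 mm.
Sensor diagonal = √(23.5² + 15.6²) = √795.6100 ≈ 28.2066 mm.
Diagonal AOV = 2·arctan(28.2066 / (2 × 29.8379)) = 2·arctan(0.47266) ≈ 50.5968°.

50.60°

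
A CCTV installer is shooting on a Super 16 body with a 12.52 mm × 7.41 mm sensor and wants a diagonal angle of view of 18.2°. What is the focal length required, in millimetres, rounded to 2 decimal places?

45.41 mm

Sensor diagonal = √(12.52² + 7.41²) = √211.6585 ≈ 14.5485 mm.
From α = 2·arctan(d/2f) we get f = d / (2·tan(α/2)).
With d = 14.5485 mm and α/2 = 9.1°, tan(α/2) ≈ 0.16017, so f ≈ 14.5485 / 0.32035 ≈ 45.4146 mm.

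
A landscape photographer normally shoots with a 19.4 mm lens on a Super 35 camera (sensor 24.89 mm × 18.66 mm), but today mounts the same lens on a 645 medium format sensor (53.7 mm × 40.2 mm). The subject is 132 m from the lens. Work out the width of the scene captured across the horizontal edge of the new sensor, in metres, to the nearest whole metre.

The focal length stays 19.4 mm; the relevant sensor dimension is now w = 53.7 mm. Object distance dₒ = 132 m = 132000 mm.
Thin-lens field width W = w·(dₒ − f)/f = 53.7 × (132000 − 19.4)/19.4 ≈ 365327.743 mm = 365.328 m.

365 m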